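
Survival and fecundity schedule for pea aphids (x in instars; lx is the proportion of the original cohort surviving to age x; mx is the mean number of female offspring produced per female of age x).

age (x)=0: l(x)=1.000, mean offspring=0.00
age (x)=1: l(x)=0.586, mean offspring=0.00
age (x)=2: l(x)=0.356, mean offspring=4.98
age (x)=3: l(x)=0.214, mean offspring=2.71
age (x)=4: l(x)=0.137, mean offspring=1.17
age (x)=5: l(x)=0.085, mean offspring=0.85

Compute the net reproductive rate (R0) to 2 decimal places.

2.59

lx·mx by age: 0, 0, 1.77288, 0.57994, 0.16029, 0.07225
R0 = Σ lx·mx = 2.58536 → 2.59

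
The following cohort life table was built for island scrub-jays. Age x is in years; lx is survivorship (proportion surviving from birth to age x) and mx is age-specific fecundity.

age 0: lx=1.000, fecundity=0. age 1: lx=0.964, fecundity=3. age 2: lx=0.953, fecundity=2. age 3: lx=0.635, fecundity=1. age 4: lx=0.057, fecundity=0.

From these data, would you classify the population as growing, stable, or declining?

R0 = Σ lx·mx = 0 + 2.892 + 1.906 + 0.635 + 0 = 5.433
R0 > 1, so the population is growing.

growing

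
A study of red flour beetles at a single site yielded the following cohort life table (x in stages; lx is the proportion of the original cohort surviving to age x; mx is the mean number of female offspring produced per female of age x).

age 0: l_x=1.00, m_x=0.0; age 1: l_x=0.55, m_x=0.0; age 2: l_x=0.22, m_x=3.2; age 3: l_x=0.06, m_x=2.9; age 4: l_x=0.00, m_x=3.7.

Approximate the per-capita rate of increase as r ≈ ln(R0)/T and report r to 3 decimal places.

-0.059

R0 = Σ lx·mx = 0 + 0 + 0.704 + 0.174 + 0 = 0.878
Σ x·lx·mx = 1.93; T = 1.93/0.878 = 2.19818…
r ≈ ln(R0)/T = ln(0.878)/2.19818… = -0.05919… → -0.059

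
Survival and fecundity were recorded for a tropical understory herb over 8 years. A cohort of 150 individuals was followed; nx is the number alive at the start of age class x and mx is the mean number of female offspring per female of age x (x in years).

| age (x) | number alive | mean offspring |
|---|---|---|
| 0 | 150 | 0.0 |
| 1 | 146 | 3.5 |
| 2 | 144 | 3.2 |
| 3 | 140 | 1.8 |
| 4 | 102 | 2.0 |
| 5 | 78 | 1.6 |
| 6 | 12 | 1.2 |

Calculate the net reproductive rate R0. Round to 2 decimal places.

10.45

lx = nx/n0 = nx/150: 1, 0.97333…, 0.96, 0.93333…, 0.68, 0.52, 0.08
lx·mx by age: 0, 3.406667…, 3.072, 1.68…, 1.36, 0.832, 0.096
R0 = Σ lx·mx = 10.446667… → 10.45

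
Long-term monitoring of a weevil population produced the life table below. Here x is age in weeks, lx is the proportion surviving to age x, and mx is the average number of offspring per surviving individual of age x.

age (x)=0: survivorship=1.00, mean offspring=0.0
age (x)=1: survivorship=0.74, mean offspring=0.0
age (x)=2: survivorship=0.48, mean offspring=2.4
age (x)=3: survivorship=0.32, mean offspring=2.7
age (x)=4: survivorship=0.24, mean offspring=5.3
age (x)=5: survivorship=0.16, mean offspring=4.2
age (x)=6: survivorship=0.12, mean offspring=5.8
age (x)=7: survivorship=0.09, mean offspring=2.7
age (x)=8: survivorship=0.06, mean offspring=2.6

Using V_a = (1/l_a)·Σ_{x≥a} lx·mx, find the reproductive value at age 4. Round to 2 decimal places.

lx·mx for x ≥ 4: 1.272, 0.672, 0.696, 0.243, 0.156 → sum = 3.039
V_4 = 3.039 / l_4 = 3.039 / 0.24 = 12.6625 → 12.66

12.66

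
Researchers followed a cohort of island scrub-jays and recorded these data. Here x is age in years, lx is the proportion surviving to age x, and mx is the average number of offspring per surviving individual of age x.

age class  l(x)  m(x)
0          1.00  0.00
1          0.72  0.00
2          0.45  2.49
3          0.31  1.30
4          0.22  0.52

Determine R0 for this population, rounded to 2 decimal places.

1.64

lx·mx by age: 0, 0, 1.1205, 0.403, 0.1144
R0 = Σ lx·mx = 1.6379 → 1.64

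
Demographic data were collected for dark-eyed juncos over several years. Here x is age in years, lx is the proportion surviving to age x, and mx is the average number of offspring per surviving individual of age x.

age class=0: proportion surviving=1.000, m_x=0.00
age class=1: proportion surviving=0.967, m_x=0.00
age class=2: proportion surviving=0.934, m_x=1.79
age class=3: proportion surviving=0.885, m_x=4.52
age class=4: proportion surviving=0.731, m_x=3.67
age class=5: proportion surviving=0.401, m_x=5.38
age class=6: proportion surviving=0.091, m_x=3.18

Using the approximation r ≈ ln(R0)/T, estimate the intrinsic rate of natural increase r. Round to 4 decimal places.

0.6659

R0 = Σ lx·mx = 0 + 0 + 1.67186 + 4.0002 + 2.68277 + 2.15738 + 0.28938 = 10.80159
Σ x·lx·mx = 38.59858; T = 38.59858/10.80159 = 3.57342…
r ≈ ln(R0)/T = ln(10.80159)/3.57342… = 0.665943… → 0.6659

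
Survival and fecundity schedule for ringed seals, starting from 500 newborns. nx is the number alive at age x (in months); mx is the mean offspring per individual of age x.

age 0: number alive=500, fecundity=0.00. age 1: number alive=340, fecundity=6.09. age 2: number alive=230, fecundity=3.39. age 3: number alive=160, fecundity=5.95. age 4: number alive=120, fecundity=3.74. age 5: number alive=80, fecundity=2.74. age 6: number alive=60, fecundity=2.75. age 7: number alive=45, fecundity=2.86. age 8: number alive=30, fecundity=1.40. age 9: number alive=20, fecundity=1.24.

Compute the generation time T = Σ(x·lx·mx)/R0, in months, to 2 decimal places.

lx = nx/n0 = nx/500: 1, 0.68, 0.46, 0.32, 0.24, 0.16, 0.12, 0.09, 0.06, 0.04
lx·mx: 0, 4.1412, 1.5594, 1.904, 0.8976, 0.4384, 0.33, 0.2574, 0.084, 0.0496 → R0 = 9.6616
x·lx·mx: 0, 4.1412, 3.1188, 5.712, 3.5904, 2.192, 1.98, 1.8018, 0.672, 0.4464 → Σ = 23.6546
T = 23.6546 / 9.6616 = 2.448311… → 2.45

2.45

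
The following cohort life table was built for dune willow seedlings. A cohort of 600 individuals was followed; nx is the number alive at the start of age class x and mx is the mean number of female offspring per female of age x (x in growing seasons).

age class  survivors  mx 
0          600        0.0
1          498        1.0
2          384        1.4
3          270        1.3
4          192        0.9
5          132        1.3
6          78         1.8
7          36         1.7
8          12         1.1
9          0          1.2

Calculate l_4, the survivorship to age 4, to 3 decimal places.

0.320

l_4 = n_4/n_0 = 192/600 = 0.32 → 0.320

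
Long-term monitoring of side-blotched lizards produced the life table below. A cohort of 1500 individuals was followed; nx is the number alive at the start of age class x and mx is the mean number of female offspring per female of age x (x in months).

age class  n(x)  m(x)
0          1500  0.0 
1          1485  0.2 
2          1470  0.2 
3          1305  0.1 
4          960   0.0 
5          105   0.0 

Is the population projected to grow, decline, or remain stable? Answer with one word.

declining

lx = nx/n0 = nx/1500: 1, 0.99, 0.98, 0.87, 0.64, 0.07
R0 = Σ lx·mx = 0 + 0.198 + 0.196 + 0.087 + 0 + 0 = 0.481
R0 < 1, so the population is declining.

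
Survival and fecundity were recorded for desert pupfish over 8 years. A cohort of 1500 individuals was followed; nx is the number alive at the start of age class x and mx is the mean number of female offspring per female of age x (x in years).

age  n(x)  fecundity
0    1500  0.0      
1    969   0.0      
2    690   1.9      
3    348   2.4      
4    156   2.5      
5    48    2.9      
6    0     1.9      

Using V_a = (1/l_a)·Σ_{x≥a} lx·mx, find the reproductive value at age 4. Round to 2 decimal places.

3.39

lx = nx/n0 = nx/1500: 1, 0.646, 0.46, 0.232, 0.104, 0.032, 0
lx·mx for x ≥ 4: 0.26, 0.0928, 0 → sum = 0.3528
V_4 = 0.3528 / l_4 = 0.3528 / 0.104 = 3.392308… → 3.39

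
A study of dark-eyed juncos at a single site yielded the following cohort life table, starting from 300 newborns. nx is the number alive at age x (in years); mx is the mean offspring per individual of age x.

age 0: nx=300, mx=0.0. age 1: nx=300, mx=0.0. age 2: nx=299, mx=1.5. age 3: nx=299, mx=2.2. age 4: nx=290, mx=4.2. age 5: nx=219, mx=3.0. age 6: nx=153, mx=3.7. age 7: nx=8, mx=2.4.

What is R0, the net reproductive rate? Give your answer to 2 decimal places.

lx = nx/n0 = nx/300: 1, 1, 0.99667…, 0.99667…, 0.96667…, 0.73, 0.51, 0.02667…
lx·mx by age: 0, 0, 1.495…, 2.192667…, 4.06…, 2.19, 1.887, 0.064…
R0 = Σ lx·mx = 11.888667… → 11.89

11.89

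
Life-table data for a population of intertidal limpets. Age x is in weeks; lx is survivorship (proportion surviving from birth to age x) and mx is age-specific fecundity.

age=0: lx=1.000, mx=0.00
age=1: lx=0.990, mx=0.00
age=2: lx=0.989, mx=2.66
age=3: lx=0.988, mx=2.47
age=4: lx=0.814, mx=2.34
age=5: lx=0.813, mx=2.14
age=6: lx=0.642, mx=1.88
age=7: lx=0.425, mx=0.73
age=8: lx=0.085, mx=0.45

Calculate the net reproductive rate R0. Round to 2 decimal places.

10.27

lx·mx by age: 0, 0, 2.63074, 2.44036, 1.90476, 1.73982, 1.20696, 0.31025, 0.03825
R0 = Σ lx·mx = 10.27114 → 10.27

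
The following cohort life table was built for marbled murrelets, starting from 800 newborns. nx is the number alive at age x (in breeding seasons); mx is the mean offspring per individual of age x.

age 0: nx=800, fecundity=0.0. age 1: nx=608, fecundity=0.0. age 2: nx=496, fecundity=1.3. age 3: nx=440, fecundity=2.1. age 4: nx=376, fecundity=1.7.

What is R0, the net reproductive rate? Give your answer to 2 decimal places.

2.76

lx = nx/n0 = nx/800: 1, 0.76, 0.62, 0.55, 0.47
lx·mx by age: 0, 0, 0.806, 1.155, 0.799
R0 = Σ lx·mx = 2.76 → 2.76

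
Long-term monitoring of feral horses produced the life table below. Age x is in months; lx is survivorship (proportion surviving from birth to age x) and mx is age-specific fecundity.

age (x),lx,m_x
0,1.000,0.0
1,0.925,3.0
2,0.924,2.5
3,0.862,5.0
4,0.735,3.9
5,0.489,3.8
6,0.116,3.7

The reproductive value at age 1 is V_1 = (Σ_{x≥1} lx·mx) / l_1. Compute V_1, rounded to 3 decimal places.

lx·mx for x ≥ 1: 2.775, 2.31, 4.31, 2.8665, 1.8582, 0.4292 → sum = 14.5489
V_1 = 14.5489 / l_1 = 14.5489 / 0.925 = 15.728541… → 15.729

15.729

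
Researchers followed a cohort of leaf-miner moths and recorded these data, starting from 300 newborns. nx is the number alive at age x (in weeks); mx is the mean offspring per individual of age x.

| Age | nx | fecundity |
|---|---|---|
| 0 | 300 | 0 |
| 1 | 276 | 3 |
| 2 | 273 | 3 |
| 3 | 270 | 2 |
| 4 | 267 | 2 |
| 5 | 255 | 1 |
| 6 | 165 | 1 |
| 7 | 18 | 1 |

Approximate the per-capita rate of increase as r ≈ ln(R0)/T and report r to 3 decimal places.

lx = nx/n0 = nx/300: 1, 0.92, 0.91, 0.9, 0.89, 0.85, 0.55, 0.06
R0 = Σ lx·mx = 0 + 2.76 + 2.73 + 1.8 + 1.78 + 0.85 + 0.55 + 0.06 = 10.53
Σ x·lx·mx = 28.71; T = 28.71/10.53 = 2.7265…
r ≈ ln(R0)/T = ln(10.53)/2.7265… = 0.86346… → 0.863

0.863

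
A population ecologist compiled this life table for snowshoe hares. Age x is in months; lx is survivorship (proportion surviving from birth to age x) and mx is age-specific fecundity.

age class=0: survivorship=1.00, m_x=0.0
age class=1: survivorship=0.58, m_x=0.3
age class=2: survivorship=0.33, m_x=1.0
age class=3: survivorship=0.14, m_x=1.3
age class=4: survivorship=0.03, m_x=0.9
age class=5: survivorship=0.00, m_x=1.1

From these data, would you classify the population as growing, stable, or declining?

R0 = Σ lx·mx = 0 + 0.174 + 0.33 + 0.182 + 0.027 + 0 = 0.713
R0 < 1, so the population is declining.

declining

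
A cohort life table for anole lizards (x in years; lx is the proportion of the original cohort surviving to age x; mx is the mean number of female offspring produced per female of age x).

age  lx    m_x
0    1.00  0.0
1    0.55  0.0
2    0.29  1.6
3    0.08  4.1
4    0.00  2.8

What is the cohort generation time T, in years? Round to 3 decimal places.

2.414

lx·mx: 0, 0, 0.464, 0.328, 0 → R0 = 0.792
x·lx·mx: 0, 0, 0.928, 0.984, 0 → Σ = 1.912
T = 1.912 / 0.792 = 2.414141… → 2.414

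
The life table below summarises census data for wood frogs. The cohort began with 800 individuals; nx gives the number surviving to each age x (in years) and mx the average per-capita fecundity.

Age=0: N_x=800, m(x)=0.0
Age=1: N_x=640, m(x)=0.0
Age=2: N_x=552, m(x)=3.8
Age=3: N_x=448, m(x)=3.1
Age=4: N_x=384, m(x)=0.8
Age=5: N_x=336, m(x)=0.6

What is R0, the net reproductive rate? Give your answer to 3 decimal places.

lx = nx/n0 = nx/800: 1, 0.8, 0.69, 0.56, 0.48, 0.42
lx·mx by age: 0, 0, 2.622, 1.736, 0.384, 0.252
R0 = Σ lx·mx = 4.994 → 4.994

4.994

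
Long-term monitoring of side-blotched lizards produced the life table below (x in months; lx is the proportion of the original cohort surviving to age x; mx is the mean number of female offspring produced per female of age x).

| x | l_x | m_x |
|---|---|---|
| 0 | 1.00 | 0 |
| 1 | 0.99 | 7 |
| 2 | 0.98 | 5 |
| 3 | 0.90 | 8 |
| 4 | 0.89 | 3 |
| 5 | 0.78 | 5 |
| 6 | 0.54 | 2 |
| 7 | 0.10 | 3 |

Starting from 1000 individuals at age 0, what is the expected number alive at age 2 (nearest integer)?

Expected survivors = N0 · l_2 = 1000 × 0.98 = 980 → 980

980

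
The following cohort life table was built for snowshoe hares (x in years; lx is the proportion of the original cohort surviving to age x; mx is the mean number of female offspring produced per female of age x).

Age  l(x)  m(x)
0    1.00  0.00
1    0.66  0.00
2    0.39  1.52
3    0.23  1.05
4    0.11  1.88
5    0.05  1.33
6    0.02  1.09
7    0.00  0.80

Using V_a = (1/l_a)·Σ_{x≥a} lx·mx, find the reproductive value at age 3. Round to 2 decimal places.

lx·mx for x ≥ 3: 0.2415, 0.2068, 0.0665, 0.0218, 0 → sum = 0.5366
V_3 = 0.5366 / l_3 = 0.5366 / 0.23 = 2.333043… → 2.33

2.33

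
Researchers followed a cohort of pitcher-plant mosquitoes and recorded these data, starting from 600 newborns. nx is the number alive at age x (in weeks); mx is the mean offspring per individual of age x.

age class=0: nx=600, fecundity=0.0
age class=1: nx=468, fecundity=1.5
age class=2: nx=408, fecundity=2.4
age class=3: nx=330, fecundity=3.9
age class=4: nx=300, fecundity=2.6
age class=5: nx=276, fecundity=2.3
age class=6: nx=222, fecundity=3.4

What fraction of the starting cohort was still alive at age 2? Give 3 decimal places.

0.680

l_2 = n_2/n_0 = 408/600 = 0.68 → 0.680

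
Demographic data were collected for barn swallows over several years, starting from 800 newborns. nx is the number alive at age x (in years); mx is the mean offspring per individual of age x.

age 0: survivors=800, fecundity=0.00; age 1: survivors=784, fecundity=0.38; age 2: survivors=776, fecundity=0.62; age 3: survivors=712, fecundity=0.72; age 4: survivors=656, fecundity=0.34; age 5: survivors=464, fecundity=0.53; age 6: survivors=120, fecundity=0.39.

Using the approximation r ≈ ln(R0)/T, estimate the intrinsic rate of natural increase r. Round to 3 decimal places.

0.283

lx = nx/n0 = nx/800: 1, 0.98, 0.97, 0.89, 0.82, 0.58, 0.15
R0 = Σ lx·mx = 0 + 0.3724 + 0.6014 + 0.6408 + 0.2788 + 0.3074 + 0.0585 = 2.2593
Σ x·lx·mx = 6.5008; T = 6.5008/2.2593 = 2.87735…
r ≈ ln(R0)/T = ln(2.2593)/2.87735… = 0.28327… → 0.283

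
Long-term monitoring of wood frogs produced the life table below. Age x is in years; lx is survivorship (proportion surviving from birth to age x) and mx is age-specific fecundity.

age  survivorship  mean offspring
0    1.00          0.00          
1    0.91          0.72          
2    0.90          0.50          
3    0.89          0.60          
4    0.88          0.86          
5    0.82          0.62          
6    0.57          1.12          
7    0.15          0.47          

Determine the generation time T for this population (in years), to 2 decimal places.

3.61

lx·mx: 0, 0.6552, 0.45, 0.534, 0.7568, 0.5084, 0.6384, 0.0705 → R0 = 3.6133
x·lx·mx: 0, 0.6552, 0.9, 1.602, 3.0272, 2.542, 3.8304, 0.4935 → Σ = 13.0503
T = 13.0503 / 3.6133 = 3.61174… → 3.61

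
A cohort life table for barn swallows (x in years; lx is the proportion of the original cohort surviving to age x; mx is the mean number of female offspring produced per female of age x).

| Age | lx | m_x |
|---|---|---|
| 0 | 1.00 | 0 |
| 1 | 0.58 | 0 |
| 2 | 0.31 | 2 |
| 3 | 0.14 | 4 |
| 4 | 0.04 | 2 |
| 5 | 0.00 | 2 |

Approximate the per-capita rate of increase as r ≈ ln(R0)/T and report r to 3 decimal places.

R0 = Σ lx·mx = 0 + 0 + 0.62 + 0.56 + 0.08 + 0 = 1.26
Σ x·lx·mx = 3.24; T = 3.24/1.26 = 2.57143…
r ≈ ln(R0)/T = ln(1.26)/2.57143… = 0.08988… → 0.090

0.090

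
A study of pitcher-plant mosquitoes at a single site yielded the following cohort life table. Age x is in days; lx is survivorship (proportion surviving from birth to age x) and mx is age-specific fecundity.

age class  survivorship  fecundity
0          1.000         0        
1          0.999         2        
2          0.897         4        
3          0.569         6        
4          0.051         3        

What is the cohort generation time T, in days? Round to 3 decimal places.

2.188

lx·mx: 0, 1.998, 3.588, 3.414, 0.153 → R0 = 9.153
x·lx·mx: 0, 1.998, 7.176, 10.242, 0.612 → Σ = 20.028
T = 20.028 / 9.153 = 2.188135… → 2.188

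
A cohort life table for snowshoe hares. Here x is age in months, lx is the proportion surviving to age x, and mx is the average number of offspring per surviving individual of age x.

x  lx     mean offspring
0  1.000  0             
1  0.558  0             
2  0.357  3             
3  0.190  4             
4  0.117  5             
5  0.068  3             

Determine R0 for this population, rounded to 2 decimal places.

lx·mx by age: 0, 0, 1.071, 0.76, 0.585, 0.204
R0 = Σ lx·mx = 2.62 → 2.62

2.62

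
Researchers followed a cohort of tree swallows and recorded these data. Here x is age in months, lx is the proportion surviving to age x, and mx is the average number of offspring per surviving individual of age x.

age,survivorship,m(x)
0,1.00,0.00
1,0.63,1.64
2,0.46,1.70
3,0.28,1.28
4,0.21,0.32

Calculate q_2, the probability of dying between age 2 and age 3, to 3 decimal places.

q_2 = (l_2 − l_3) / l_2 = (0.46 − 0.28) / 0.46
     = 0.18 / 0.46 = 0.391304… → 0.391

0.391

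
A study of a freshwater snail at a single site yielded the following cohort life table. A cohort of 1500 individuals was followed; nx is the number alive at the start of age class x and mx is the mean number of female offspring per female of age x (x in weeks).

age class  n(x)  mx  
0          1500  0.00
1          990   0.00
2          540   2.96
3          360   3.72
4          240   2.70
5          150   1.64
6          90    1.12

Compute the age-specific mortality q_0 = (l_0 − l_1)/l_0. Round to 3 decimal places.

lx = nx/n0 = nx/1500: 1, 0.66, 0.36, 0.24, 0.16, 0.1, 0.06
q_0 = (l_0 − l_1) / l_0 = (1 − 0.66) / 1
     = 0.34 / 1 = 0.34 → 0.340

0.340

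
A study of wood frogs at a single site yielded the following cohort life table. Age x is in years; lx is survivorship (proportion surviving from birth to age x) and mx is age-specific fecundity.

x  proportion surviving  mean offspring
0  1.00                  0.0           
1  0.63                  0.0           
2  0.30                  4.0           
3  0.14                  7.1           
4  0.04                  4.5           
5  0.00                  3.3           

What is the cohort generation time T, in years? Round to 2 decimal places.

2.57

lx·mx: 0, 0, 1.2, 0.994, 0.18, 0 → R0 = 2.374
x·lx·mx: 0, 0, 2.4, 2.982, 0.72, 0 → Σ = 6.102
T = 6.102 / 2.374 = 2.570345… → 2.57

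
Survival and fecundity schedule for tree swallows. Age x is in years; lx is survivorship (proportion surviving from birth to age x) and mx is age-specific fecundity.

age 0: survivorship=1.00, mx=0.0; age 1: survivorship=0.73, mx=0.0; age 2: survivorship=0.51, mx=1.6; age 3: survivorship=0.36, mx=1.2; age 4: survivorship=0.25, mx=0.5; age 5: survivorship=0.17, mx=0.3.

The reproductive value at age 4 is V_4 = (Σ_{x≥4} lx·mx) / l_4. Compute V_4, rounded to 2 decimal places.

lx·mx for x ≥ 4: 0.125, 0.051 → sum = 0.176
V_4 = 0.176 / l_4 = 0.176 / 0.25 = 0.704 → 0.70

0.70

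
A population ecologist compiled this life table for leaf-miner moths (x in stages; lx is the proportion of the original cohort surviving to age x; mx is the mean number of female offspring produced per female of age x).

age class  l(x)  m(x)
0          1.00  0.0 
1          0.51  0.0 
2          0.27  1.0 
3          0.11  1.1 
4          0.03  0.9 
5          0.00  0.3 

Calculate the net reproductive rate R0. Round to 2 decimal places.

lx·mx by age: 0, 0, 0.27, 0.121, 0.027, 0
R0 = Σ lx·mx = 0.418 → 0.42

0.42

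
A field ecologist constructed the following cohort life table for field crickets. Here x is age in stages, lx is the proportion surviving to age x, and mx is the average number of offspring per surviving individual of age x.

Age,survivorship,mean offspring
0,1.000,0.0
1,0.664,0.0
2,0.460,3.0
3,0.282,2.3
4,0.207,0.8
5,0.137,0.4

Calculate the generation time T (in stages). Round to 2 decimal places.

2.51

lx·mx: 0, 0, 1.38, 0.6486, 0.1656, 0.0548 → R0 = 2.249
x·lx·mx: 0, 0, 2.76, 1.9458, 0.6624, 0.274 → Σ = 5.6422
T = 5.6422 / 2.249 = 2.508759… → 2.51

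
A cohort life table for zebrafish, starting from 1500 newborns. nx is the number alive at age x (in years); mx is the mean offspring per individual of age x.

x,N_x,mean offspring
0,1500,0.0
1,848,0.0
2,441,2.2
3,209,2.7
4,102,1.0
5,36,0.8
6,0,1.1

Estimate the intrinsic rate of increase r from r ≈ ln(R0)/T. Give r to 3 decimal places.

0.042

lx = nx/n0 = nx/1500: 1, 0.56533…, 0.294, 0.13933…, 0.068, 0.024, 0
R0 = Σ lx·mx = 0 + 0 + 0.6468 + 0.3762… + 0.068 + 0.0192 + 0 = 1.1102…
Σ x·lx·mx = 2.7902…; T = 2.7902…/1.1102… = 2.51324…
r ≈ ln(R0)/T = ln(1.1102…)/2.51324… = 0.0416… → 0.042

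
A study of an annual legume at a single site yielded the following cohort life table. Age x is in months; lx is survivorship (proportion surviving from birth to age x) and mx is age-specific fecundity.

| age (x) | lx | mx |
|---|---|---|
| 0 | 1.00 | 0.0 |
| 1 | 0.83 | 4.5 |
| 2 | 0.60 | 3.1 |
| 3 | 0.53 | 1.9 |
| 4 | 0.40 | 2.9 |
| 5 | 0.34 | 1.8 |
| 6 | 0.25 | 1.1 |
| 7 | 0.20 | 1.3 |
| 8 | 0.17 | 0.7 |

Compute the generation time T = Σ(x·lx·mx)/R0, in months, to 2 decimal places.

2.50

lx·mx: 0, 3.735, 1.86, 1.007, 1.16, 0.612, 0.275, 0.26, 0.119 → R0 = 9.028
x·lx·mx: 0, 3.735, 3.72, 3.021, 4.64, 3.06, 1.65, 1.82, 0.952 → Σ = 22.598
T = 22.598 / 9.028 = 2.503101… → 2.50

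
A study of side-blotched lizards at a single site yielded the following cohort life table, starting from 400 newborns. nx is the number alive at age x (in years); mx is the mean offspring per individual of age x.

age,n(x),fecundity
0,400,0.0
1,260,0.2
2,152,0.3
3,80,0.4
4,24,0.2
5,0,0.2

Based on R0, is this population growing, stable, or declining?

declining

lx = nx/n0 = nx/400: 1, 0.65, 0.38, 0.2, 0.06, 0
R0 = Σ lx·mx = 0 + 0.13 + 0.114 + 0.08 + 0.012 + 0 = 0.336
R0 < 1, so the population is declining.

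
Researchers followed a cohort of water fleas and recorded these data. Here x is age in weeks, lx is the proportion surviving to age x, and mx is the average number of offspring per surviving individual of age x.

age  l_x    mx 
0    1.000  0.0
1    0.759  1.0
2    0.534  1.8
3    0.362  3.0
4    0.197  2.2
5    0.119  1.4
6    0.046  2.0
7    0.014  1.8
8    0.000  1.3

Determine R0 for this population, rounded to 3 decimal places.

lx·mx by age: 0, 0.759, 0.9612, 1.086, 0.4334, 0.1666, 0.092, 0.0252, 0
R0 = Σ lx·mx = 3.5234 → 3.523

3.523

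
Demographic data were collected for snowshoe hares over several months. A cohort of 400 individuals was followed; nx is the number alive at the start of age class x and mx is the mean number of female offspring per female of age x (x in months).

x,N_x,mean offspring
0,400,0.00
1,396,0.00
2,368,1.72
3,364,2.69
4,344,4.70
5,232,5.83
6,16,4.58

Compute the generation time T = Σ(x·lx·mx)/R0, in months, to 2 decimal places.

lx = nx/n0 = nx/400: 1, 0.99, 0.92, 0.91, 0.86, 0.58, 0.04
lx·mx: 0, 0, 1.5824, 2.4479, 4.042, 3.3814, 0.1832 → R0 = 11.6369
x·lx·mx: 0, 0, 3.1648, 7.3437, 16.168, 16.907, 1.0992 → Σ = 44.6827
T = 44.6827 / 11.6369 = 3.839743… → 3.84

3.84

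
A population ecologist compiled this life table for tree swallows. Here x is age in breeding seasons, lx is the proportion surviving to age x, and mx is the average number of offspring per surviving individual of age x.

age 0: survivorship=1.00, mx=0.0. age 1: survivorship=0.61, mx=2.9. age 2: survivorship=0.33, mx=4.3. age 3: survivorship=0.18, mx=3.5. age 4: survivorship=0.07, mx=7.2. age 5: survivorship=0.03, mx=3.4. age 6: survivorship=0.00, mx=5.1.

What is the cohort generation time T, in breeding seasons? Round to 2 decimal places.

lx·mx: 0, 1.769, 1.419, 0.63, 0.504, 0.102, 0 → R0 = 4.424
x·lx·mx: 0, 1.769, 2.838, 1.89, 2.016, 0.51, 0 → Σ = 9.023
T = 9.023 / 4.424 = 2.039557… → 2.04

2.04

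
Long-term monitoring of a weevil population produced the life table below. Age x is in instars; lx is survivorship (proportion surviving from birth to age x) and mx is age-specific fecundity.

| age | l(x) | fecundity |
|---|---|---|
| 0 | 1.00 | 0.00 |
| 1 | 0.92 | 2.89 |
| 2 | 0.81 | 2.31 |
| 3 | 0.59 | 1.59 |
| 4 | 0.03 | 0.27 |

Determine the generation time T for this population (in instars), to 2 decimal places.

1.69

lx·mx: 0, 2.6588, 1.8711, 0.9381, 0.0081 → R0 = 5.4761
x·lx·mx: 0, 2.6588, 3.7422, 2.8143, 0.0324 → Σ = 9.2477
T = 9.2477 / 5.4761 = 1.688738… → 1.69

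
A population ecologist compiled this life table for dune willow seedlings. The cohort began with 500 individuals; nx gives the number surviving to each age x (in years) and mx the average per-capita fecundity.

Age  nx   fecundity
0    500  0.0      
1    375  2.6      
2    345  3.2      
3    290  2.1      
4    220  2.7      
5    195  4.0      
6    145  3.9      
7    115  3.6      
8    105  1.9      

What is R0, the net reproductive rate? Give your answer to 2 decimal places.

10.48

lx = nx/n0 = nx/500: 1, 0.75, 0.69, 0.58, 0.44, 0.39, 0.29, 0.23, 0.21
lx·mx by age: 0, 1.95, 2.208, 1.218, 1.188, 1.56, 1.131, 0.828, 0.399
R0 = Σ lx·mx = 10.482 → 10.48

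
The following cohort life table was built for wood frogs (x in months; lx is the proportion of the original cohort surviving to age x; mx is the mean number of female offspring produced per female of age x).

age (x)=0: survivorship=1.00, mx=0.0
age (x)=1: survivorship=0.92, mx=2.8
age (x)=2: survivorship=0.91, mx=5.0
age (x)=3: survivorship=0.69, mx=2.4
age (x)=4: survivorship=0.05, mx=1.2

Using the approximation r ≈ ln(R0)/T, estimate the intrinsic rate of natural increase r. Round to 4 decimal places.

R0 = Σ lx·mx = 0 + 2.576 + 4.55 + 1.656 + 0.06 = 8.842
Σ x·lx·mx = 16.884; T = 16.884/8.842 = 1.90952…
r ≈ ln(R0)/T = ln(8.842)/1.90952… = 1.141392… → 1.1414

1.1414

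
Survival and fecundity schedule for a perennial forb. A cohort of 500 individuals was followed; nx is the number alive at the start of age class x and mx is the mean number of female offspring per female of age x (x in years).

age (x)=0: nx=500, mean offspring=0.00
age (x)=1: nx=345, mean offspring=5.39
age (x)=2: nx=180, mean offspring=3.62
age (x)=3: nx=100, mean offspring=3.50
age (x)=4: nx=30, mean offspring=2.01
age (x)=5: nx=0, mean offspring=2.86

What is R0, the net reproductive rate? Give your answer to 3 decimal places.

lx = nx/n0 = nx/500: 1, 0.69, 0.36, 0.2, 0.06, 0
lx·mx by age: 0, 3.7191, 1.3032, 0.7, 0.1206, 0
R0 = Σ lx·mx = 5.8429 → 5.843

5.843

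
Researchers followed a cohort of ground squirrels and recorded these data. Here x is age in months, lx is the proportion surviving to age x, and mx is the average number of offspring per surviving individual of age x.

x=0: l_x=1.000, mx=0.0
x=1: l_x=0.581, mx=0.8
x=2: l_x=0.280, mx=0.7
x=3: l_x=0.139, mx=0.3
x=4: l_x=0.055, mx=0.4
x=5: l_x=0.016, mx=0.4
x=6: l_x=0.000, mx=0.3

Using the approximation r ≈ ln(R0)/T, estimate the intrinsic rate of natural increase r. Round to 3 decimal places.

R0 = Σ lx·mx = 0 + 0.4648 + 0.196 + 0.0417 + 0.022 + 0.0064 + 0 = 0.7309
Σ x·lx·mx = 1.1019; T = 1.1019/0.7309 = 1.50759…
r ≈ ln(R0)/T = ln(0.7309)/1.50759… = -0.20793… → -0.208

-0.208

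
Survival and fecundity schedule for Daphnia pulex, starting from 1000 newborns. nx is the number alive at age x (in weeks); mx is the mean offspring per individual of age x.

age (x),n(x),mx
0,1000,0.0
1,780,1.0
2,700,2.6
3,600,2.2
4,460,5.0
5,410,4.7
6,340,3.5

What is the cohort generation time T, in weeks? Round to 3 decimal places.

3.679

lx = nx/n0 = nx/1000: 1, 0.78, 0.7, 0.6, 0.46, 0.41, 0.34
lx·mx: 0, 0.78, 1.82, 1.32, 2.3, 1.927, 1.19 → R0 = 9.337
x·lx·mx: 0, 0.78, 3.64, 3.96, 9.2, 9.635, 7.14 → Σ = 34.355
T = 34.355 / 9.337 = 3.679447… → 3.679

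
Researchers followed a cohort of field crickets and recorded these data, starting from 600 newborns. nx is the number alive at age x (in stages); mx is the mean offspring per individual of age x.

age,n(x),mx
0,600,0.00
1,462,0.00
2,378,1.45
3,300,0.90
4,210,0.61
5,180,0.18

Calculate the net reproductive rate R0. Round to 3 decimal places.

1.631

lx = nx/n0 = nx/600: 1, 0.77, 0.63, 0.5, 0.35, 0.3
lx·mx by age: 0, 0, 0.9135, 0.45, 0.2135, 0.054
R0 = Σ lx·mx = 1.631 → 1.631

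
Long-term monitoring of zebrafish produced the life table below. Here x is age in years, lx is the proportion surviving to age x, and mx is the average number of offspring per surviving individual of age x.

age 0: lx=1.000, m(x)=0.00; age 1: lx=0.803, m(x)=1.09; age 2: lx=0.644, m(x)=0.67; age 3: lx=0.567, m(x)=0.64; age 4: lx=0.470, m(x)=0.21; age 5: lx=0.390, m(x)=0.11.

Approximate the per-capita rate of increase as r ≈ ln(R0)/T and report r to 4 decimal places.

0.3131

R0 = Σ lx·mx = 0 + 0.87527 + 0.43148 + 0.36288 + 0.0987 + 0.0429 = 1.81123
Σ x·lx·mx = 3.43617; T = 3.43617/1.81123 = 1.89715…
r ≈ ln(R0)/T = ln(1.81123)/1.89715… = 0.313105… → 0.3131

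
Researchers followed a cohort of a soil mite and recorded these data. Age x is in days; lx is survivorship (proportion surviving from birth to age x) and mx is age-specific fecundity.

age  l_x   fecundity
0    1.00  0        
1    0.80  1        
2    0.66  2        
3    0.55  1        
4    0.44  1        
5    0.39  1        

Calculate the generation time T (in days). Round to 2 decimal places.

lx·mx: 0, 0.8, 1.32, 0.55, 0.44, 0.39 → R0 = 3.5
x·lx·mx: 0, 0.8, 2.64, 1.65, 1.76, 1.95 → Σ = 8.8
T = 8.8 / 3.5 = 2.514286… → 2.51

2.51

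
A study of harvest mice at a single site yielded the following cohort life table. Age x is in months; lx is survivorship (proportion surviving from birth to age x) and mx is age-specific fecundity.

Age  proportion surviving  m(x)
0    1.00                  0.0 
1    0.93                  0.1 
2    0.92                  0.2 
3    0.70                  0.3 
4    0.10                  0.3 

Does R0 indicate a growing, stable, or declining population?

declining

R0 = Σ lx·mx = 0 + 0.093 + 0.184 + 0.21 + 0.03 = 0.517
R0 < 1, so the population is declining.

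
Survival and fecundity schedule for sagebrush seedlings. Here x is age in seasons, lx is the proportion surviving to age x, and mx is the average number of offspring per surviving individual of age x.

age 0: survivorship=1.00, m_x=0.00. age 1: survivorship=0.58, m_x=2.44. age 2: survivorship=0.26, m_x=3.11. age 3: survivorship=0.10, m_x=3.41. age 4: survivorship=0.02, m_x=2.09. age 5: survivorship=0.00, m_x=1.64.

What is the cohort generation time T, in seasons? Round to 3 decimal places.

lx·mx: 0, 1.4152, 0.8086, 0.341, 0.0418, 0 → R0 = 2.6066
x·lx·mx: 0, 1.4152, 1.6172, 1.023, 0.1672, 0 → Σ = 4.2226
T = 4.2226 / 2.6066 = 1.619965… → 1.620

1.620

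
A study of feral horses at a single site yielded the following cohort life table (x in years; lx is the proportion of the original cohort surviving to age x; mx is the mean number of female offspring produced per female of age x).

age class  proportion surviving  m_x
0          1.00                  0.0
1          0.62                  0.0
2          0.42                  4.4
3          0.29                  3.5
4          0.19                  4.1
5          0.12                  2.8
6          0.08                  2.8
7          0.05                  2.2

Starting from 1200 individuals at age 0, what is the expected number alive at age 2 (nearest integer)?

Expected survivors = N0 · l_2 = 1200 × 0.42 = 504 → 504

504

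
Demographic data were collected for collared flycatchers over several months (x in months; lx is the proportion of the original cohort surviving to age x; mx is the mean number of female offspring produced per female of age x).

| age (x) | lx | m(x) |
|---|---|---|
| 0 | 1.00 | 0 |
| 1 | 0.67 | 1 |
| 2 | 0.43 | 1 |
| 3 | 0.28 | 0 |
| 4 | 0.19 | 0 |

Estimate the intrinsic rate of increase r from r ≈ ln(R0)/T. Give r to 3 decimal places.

0.069

R0 = Σ lx·mx = 0 + 0.67 + 0.43 + 0 + 0 = 1.1
Σ x·lx·mx = 1.53; T = 1.53/1.1 = 1.39091…
r ≈ ln(R0)/T = ln(1.1)/1.39091… = 0.06852… → 0.069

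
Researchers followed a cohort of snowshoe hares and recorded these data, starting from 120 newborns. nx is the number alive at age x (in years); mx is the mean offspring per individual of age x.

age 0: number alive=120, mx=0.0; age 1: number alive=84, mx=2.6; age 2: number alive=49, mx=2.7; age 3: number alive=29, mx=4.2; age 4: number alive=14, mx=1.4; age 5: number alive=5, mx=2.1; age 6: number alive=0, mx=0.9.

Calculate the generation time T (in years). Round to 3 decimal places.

1.948

lx = nx/n0 = nx/120: 1, 0.7, 0.40833…, 0.24167…, 0.11667…, 0.04167…, 0
lx·mx: 0, 1.82, 1.1025…, 1.015…, 0.163333…, 0.0875…, 0 → R0 = 4.188333…
x·lx·mx: 0, 1.82, 2.205…, 3.045…, 0.653333…, 0.4375…, 0 → Σ = 8.160833…
T = 8.160833… / 4.188333… = 1.948468… → 1.948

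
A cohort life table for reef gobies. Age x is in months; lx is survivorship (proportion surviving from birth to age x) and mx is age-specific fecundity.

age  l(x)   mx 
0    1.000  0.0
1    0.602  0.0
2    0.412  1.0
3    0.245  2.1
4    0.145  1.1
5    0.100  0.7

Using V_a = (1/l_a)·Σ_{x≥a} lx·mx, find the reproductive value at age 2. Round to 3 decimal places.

lx·mx for x ≥ 2: 0.412, 0.5145, 0.1595, 0.07 → sum = 1.156
V_2 = 1.156 / l_2 = 1.156 / 0.412 = 2.805825… → 2.806

2.806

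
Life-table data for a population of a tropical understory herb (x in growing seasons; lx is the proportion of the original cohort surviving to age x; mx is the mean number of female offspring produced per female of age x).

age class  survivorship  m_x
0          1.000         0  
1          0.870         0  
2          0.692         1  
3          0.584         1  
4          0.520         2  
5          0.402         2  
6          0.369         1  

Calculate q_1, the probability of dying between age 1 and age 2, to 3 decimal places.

q_1 = (l_1 − l_2) / l_1 = (0.87 − 0.692) / 0.87
     = 0.178 / 0.87 = 0.204598… → 0.205

0.205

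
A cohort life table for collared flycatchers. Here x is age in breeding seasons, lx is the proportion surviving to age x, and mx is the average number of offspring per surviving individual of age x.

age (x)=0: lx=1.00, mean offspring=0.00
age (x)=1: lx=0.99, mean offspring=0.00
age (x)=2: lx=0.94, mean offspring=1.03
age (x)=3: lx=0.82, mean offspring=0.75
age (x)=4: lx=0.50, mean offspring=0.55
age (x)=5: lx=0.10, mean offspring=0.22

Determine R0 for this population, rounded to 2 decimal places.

lx·mx by age: 0, 0, 0.9682, 0.615, 0.275, 0.022
R0 = Σ lx·mx = 1.8802 → 1.88

1.88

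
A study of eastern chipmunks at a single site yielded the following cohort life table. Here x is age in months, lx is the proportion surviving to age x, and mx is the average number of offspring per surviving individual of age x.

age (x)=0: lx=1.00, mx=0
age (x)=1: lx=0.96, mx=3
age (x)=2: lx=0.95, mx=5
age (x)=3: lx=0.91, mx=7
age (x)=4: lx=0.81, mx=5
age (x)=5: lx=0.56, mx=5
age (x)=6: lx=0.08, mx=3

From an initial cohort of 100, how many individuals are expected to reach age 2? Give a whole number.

Expected survivors = N0 · l_2 = 100 × 0.95 = 95 → 95

95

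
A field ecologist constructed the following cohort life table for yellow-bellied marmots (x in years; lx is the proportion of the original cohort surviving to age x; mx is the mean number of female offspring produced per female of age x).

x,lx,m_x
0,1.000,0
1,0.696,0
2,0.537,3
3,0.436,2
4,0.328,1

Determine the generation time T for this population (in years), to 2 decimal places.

2.54

lx·mx: 0, 0, 1.611, 0.872, 0.328 → R0 = 2.811
x·lx·mx: 0, 0, 3.222, 2.616, 1.312 → Σ = 7.15
T = 7.15 / 2.811 = 2.543579… → 2.54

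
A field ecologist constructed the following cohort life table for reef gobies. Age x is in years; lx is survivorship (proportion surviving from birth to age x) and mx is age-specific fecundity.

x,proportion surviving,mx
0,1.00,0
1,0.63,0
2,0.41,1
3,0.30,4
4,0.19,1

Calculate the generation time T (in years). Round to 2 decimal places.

lx·mx: 0, 0, 0.41, 1.2, 0.19 → R0 = 1.8
x·lx·mx: 0, 0, 0.82, 3.6, 0.76 → Σ = 5.18
T = 5.18 / 1.8 = 2.877778… → 2.88

2.88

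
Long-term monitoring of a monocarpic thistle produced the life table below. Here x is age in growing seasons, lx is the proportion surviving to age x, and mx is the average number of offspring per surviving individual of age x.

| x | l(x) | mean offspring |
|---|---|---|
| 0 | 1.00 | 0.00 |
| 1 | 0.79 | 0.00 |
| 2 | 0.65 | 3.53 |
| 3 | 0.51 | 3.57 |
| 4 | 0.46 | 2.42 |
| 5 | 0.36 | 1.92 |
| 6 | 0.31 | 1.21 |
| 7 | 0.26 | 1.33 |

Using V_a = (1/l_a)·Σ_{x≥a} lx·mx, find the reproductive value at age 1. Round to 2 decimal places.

8.41

lx·mx for x ≥ 1: 0, 2.2945, 1.8207, 1.1132, 0.6912, 0.3751, 0.3458 → sum = 6.6405
V_1 = 6.6405 / l_1 = 6.6405 / 0.79 = 8.405696… → 8.41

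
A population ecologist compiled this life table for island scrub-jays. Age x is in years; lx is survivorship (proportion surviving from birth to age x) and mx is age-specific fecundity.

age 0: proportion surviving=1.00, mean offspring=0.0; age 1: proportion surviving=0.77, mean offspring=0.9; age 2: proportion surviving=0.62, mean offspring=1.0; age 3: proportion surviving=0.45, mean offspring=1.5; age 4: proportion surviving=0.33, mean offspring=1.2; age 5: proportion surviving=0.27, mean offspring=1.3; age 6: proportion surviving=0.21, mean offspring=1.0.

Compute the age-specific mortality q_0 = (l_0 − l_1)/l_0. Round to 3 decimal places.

q_0 = (l_0 − l_1) / l_0 = (1 − 0.77) / 1
     = 0.23 / 1 = 0.23 → 0.230

0.230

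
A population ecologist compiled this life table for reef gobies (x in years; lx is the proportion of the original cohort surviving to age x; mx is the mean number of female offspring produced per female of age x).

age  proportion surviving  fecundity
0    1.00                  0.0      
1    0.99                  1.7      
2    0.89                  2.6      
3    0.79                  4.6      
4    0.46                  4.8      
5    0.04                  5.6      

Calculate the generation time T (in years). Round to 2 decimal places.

lx·mx: 0, 1.683, 2.314, 3.634, 2.208, 0.224 → R0 = 10.063
x·lx·mx: 0, 1.683, 4.628, 10.902, 8.832, 1.12 → Σ = 27.165
T = 27.165 / 10.063 = 2.699493… → 2.70

2.70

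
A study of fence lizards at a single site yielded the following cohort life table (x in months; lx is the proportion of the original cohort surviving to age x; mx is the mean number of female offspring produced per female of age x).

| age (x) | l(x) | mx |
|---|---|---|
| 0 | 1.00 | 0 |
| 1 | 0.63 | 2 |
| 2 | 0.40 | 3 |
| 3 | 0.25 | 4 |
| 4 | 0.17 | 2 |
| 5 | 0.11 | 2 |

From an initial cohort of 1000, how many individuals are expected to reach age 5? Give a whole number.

Expected survivors = N0 · l_5 = 1000 × 0.11 = 110 → 110

110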